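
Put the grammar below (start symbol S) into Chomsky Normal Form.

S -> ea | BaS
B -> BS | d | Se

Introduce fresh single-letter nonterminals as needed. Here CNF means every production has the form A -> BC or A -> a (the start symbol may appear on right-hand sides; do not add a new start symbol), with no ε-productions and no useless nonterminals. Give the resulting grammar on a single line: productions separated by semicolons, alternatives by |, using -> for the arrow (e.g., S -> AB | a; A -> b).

S -> AC | BD; A -> e; B -> d | BS | SA; C -> a; D -> CS

No ε-productions.
No unit productions to eliminate.
TERM: introduce C -> a, A -> e and substitute in every rule of length ≥2.
BIN: S -> BCS becomes S -> BD, D -> CS.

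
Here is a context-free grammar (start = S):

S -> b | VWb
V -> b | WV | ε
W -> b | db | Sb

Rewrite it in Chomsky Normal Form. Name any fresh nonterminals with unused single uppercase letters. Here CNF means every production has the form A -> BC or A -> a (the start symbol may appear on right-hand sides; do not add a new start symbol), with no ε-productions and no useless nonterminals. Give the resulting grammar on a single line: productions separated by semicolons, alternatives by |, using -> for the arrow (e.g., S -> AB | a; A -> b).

S -> b | VC | WA; A -> b; B -> d; C -> WA; V -> b | BA | SA | WV; W -> b | BA | SA

Nullable: {V}; after ε-elimination: S -> b | Wb | VWb; V -> W | b | WV; W -> b | Sb | db.
After unit-elimination: S -> b | Wb | VWb; V -> b | Sb | WV | db; W -> b | Sb | db.
TERM: introduce A -> b, B -> d and substitute in every rule of length ≥2.
BIN: S -> VWA becomes S -> VC, C -> WA.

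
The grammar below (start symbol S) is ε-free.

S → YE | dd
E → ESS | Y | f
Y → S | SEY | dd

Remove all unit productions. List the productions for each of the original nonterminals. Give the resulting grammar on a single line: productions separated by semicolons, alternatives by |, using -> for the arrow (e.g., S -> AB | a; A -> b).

Unit productions: E->Y, Y->S.
Unit pairs (A ⇒* B via units): (E,S), (E,Y), (Y,S).
S: inherits non-unit rules of {S} → YE | dd.
E: inherits non-unit rules of {E, S, Y} → ESS | SEY | YE | dd | f.
Y: inherits non-unit rules of {S, Y} → SEY | YE | dd.

S -> YE | dd; E -> f | YE | dd | ESS | SEY; Y -> YE | dd | SEY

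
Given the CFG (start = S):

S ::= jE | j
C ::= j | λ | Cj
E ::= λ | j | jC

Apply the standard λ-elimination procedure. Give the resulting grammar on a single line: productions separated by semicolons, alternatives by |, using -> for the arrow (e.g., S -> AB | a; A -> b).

S -> j | jE; C -> j | Cj; E -> j | jC

Nullable set: {C, E}.
S -> jE: E nullable, giving j | jE.
Drop C -> λ.
C -> Cj: C nullable, giving Cj | j.
Drop E -> λ.
E -> jC: C nullable, giving j | jC.
Unchanged (no nullable symbols): S -> j; C -> j; E -> j.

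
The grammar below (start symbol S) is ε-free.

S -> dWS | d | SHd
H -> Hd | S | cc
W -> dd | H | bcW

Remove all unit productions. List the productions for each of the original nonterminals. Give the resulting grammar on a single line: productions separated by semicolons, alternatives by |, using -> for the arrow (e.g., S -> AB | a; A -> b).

Unit productions: H->S, W->H.
Unit pairs (A ⇒* B via units): (H,S), (W,H), (W,S).
S: inherits non-unit rules of {S} → SHd | d | dWS.
H: inherits non-unit rules of {H, S} → Hd | SHd | cc | d | dWS.
W: inherits non-unit rules of {H, S, W} → Hd | SHd | bcW | cc | d | dWS | dd.

S -> d | SHd | dWS; H -> d | Hd | cc | SHd | dWS; W -> d | Hd | cc | dd | SHd | bcW | dWS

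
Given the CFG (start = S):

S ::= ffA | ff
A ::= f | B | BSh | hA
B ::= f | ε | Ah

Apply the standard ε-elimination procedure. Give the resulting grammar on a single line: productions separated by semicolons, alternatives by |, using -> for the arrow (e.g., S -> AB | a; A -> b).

Nullable set: {A, B}.
S -> ffA: A nullable, giving ff | ffA.
A -> B: B nullable, giving B.
A -> BSh: B nullable, giving BSh | Sh.
A -> hA: A nullable, giving h | hA.
Drop B -> ε.
B -> Ah: A nullable, giving Ah | h.
Unchanged (no nullable symbols): S -> ff; A -> f; B -> f.

S -> ff | ffA; A -> B | f | h | Sh | hA | BSh; B -> f | h | Ah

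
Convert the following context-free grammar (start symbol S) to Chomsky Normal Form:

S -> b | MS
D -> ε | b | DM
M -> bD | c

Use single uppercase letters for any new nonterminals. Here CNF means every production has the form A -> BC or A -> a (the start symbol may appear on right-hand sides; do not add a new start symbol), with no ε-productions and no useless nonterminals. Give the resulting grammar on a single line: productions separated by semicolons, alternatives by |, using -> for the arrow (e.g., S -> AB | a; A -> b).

Nullable: {D}; after ε-elimination: S -> b | MS; D -> M | b | DM; M -> b | c | bD.
After unit-elimination: S -> b | MS; D -> b | c | DM | bD; M -> b | c | bD.
TERM: introduce A -> b and substitute in every rule of length ≥2.

S -> b | MS; A -> b; D -> b | c | AD | DM; M -> b | c | AD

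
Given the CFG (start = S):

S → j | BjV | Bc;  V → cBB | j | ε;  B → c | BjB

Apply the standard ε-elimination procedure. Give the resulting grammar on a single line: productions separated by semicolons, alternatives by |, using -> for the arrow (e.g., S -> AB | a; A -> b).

S -> j | Bc | Bj | BjV; B -> c | BjB; V -> j | cBB

Nullable set: {V}.
S -> BjV: V nullable, giving Bj | BjV.
Drop V -> ε.
Unchanged (no nullable symbols): S -> Bc; S -> j; B -> BjB; B -> c; V -> cBB; V -> j.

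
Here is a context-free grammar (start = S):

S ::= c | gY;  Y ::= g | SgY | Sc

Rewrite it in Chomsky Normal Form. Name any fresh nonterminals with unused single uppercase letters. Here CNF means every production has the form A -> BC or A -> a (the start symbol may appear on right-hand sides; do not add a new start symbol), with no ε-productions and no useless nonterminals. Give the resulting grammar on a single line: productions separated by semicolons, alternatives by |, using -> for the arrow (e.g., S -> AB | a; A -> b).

S -> c | AY; A -> g; B -> c; C -> AY; Y -> g | SB | SC

No ε-productions.
No unit productions to eliminate.
TERM: introduce B -> c, A -> g and substitute in every rule of length ≥2.
BIN: Y -> SAY becomes Y -> SC, C -> AY.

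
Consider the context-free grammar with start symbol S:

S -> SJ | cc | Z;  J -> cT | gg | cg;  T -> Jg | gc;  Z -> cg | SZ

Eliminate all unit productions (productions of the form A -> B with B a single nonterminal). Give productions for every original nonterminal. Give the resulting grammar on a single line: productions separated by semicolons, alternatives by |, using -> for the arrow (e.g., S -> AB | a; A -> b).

S -> SJ | SZ | cc | cg; J -> cT | cg | gg; T -> Jg | gc; Z -> SZ | cg

Unit productions: S->Z.
Unit pairs (A ⇒* B via units): (S,Z).
S: inherits non-unit rules of {S, Z} → SJ | SZ | cc | cg.
J: inherits non-unit rules of {J} → cT | cg | gg.
T: inherits non-unit rules of {T} → Jg | gc.
Z: inherits non-unit rules of {Z} → SZ | cg.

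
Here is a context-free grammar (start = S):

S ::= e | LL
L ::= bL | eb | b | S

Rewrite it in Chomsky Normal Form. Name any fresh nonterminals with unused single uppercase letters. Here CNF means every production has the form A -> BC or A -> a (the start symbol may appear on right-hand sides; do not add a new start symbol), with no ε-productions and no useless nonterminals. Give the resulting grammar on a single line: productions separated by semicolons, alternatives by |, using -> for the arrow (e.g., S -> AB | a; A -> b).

S -> e | LL; A -> b; B -> e; L -> b | e | AL | BA | LL

No ε-productions.
After unit-elimination: S -> e | LL; L -> b | e | LL | bL | eb.
TERM: introduce A -> b, B -> e and substitute in every rule of length ≥2.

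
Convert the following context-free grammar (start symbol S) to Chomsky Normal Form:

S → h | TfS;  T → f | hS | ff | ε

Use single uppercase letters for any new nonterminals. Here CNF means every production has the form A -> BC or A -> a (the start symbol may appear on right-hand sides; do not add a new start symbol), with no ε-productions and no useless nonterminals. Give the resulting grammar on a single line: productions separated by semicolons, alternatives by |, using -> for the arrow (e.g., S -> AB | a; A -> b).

Nullable: {T}; after ε-elimination: S -> h | fS | TfS; T -> f | ff | hS.
No unit productions to eliminate.
TERM: introduce A -> f, B -> h and substitute in every rule of length ≥2.
BIN: S -> TAS becomes S -> TC, C -> AS.

S -> h | AS | TC; A -> f; B -> h; C -> AS; T -> f | AA | BS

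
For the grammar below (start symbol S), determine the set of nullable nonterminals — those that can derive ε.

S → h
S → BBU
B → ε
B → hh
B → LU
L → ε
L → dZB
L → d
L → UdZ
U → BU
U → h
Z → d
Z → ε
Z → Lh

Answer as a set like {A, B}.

{B, L, Z}

Directly nullable (have an ε-rule): {B, L, Z}.
Not nullable: S, U — each has a terminal in every rule's right-hand side or depends on a non-nullable symbol.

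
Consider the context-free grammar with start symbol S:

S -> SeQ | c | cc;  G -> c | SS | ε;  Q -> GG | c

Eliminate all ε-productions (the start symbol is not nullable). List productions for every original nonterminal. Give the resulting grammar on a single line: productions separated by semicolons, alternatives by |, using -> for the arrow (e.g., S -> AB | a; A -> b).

Nullable set: {G, Q}.
S -> SeQ: Q nullable, giving Se | SeQ.
Drop G -> ε.
Q -> GG: G, G nullable, giving G | GG.
Unchanged (no nullable symbols): S -> c; S -> cc; G -> SS; G -> c; Q -> c.

S -> c | Se | cc | SeQ; G -> c | SS; Q -> G | c | GG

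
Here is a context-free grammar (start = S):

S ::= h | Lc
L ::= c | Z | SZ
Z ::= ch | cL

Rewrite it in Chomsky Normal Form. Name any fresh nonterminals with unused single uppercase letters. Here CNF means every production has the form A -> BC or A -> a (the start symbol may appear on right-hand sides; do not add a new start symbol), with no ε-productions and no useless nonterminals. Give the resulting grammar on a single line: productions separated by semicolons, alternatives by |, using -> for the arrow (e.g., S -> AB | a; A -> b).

No ε-productions.
After unit-elimination: S -> h | Lc; L -> c | SZ | cL | ch; Z -> cL | ch.
TERM: introduce A -> c, B -> h and substitute in every rule of length ≥2.

S -> h | LA; A -> c; B -> h; L -> c | AB | AL | SZ; Z -> AB | AL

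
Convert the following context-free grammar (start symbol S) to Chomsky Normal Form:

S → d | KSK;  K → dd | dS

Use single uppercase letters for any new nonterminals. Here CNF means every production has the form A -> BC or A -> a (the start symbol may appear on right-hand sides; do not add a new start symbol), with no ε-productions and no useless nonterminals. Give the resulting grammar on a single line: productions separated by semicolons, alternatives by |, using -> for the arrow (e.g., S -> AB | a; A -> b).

S -> d | KB; A -> d; B -> SK; K -> AA | AS

No ε-productions.
No unit productions to eliminate.
TERM: introduce A -> d and substitute in every rule of length ≥2.
BIN: S -> KSK becomes S -> KB, B -> SK.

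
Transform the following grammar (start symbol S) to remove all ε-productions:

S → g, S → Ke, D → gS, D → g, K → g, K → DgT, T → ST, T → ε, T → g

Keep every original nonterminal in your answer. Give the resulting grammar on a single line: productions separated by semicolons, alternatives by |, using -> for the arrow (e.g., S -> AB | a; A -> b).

S -> g | Ke; D -> g | gS; K -> g | Dg | DgT; T -> S | g | ST

Nullable set: {T}.
K -> DgT: T nullable, giving Dg | DgT.
Drop T -> ε.
T -> ST: T nullable, giving S | ST.
Unchanged (no nullable symbols): S -> Ke; S -> g; D -> g; D -> gS; K -> g; T -> g.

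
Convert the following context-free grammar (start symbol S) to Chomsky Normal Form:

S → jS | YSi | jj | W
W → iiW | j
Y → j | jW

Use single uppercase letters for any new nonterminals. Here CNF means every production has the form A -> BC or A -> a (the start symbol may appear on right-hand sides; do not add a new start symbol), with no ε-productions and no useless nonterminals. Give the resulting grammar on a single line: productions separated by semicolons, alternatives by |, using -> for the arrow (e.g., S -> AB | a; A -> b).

No ε-productions.
After unit-elimination: S -> j | jS | jj | YSi | iiW; W -> j | iiW; Y -> j | jW.
TERM: introduce A -> i, B -> j and substitute in every rule of length ≥2.
BIN: S -> AAW becomes S -> AC, C -> AW; S -> YSA becomes S -> YD, D -> SA; W -> AAW becomes W -> AE, E -> AW.

S -> j | AC | BB | BS | YD; A -> i; B -> j; C -> AW; D -> SA; E -> AW; W -> j | AE; Y -> j | BW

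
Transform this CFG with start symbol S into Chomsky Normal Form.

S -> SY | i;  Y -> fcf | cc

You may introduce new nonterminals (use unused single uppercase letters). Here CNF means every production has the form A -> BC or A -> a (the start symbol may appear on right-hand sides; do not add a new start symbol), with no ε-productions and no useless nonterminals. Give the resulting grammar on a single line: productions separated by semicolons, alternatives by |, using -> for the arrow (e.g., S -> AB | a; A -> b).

No ε-productions.
No unit productions to eliminate.
TERM: introduce A -> c, B -> f and substitute in every rule of length ≥2.
BIN: Y -> BAB becomes Y -> BC, C -> AB.

S -> i | SY; A -> c; B -> f; C -> AB; Y -> AA | BC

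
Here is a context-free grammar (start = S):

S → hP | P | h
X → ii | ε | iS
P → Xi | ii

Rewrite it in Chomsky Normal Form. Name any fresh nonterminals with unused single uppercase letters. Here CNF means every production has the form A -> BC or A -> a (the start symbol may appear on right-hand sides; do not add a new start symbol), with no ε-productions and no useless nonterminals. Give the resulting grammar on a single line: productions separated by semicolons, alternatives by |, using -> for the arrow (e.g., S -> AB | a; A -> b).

S -> h | i | AA | BP | XA; A -> i; B -> h; P -> i | AA | XA; X -> AA | AS

Nullable: {X}; after ε-elimination: S -> P | h | hP; P -> i | Xi | ii; X -> iS | ii.
After unit-elimination: S -> h | i | Xi | hP | ii; P -> i | Xi | ii; X -> iS | ii.
TERM: introduce B -> h, A -> i and substitute in every rule of length ≥2.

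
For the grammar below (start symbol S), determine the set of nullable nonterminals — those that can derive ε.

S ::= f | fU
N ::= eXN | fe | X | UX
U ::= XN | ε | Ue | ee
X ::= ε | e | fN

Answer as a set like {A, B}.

Directly nullable (have an ε-rule): {U, X}.
N is nullable via N -> X (every symbol on the right is already known nullable).
Not nullable: S — each has a terminal in every rule's right-hand side or depends on a non-nullable symbol.

{N, U, X}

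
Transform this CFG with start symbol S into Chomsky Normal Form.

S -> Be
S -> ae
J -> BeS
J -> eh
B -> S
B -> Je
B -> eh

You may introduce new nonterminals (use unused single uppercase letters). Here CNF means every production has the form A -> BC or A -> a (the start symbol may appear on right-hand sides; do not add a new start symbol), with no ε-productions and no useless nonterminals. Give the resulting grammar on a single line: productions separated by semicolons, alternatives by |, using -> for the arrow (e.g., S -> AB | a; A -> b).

No ε-productions.
After unit-elimination: S -> Be | ae; B -> Be | Je | ae | eh; J -> eh | BeS.
TERM: introduce C -> a, A -> e, D -> h and substitute in every rule of length ≥2.
BIN: J -> BAS becomes J -> BE, E -> AS.

S -> BA | CA; A -> e; B -> AD | BA | CA | JA; C -> a; D -> h; E -> AS; J -> AD | BE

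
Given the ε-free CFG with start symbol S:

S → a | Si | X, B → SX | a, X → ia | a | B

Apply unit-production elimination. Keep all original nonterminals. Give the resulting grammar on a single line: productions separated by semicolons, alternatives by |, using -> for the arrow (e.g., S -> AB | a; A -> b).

S -> a | SX | Si | ia; B -> a | SX; X -> a | SX | ia

Unit productions: S->X, X->B.
Unit pairs (A ⇒* B via units): (S,B), (S,X), (X,B).
S: inherits non-unit rules of {B, S, X} → SX | Si | a | ia.
B: inherits non-unit rules of {B} → SX | a.
X: inherits non-unit rules of {B, X} → SX | a | ia.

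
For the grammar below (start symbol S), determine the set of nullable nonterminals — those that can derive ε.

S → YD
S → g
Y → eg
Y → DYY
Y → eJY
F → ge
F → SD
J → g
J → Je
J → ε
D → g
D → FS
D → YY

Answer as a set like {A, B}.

{J}

Directly nullable (have an ε-rule): {J}.
Not nullable: D, F, S, Y — each has a terminal in every rule's right-hand side or depends on a non-nullable symbol.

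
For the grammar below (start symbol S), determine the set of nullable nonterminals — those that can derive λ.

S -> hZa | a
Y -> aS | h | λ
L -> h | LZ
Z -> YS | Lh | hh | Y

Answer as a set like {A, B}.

Directly nullable (have an ε-rule): {Y}.
Z is nullable via Z -> Y (every symbol on the right is already known nullable).
Not nullable: L, S — each has a terminal in every rule's right-hand side or depends on a non-nullable symbol.

{Y, Z}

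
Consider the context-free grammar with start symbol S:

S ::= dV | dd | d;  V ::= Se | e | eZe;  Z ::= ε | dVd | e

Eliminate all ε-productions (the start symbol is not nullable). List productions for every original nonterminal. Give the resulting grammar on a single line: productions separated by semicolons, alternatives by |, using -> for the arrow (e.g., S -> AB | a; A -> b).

S -> d | dV | dd; V -> e | Se | ee | eZe; Z -> e | dVd

Nullable set: {Z}.
V -> eZe: Z nullable, giving eZe | ee.
Drop Z -> ε.
Unchanged (no nullable symbols): S -> d; S -> dV; S -> dd; V -> Se; V -> e; Z -> dVd; Z -> e.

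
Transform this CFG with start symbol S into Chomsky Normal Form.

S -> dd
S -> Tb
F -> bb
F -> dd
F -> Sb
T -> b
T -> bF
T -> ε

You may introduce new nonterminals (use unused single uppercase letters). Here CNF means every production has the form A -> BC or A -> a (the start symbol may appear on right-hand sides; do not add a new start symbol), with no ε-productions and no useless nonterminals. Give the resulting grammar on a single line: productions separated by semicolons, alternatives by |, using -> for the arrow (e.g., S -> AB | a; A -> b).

Nullable: {T}; after ε-elimination: S -> b | Tb | dd; F -> Sb | bb | dd; T -> b | bF.
No unit productions to eliminate.
TERM: introduce A -> b, B -> d and substitute in every rule of length ≥2.

S -> b | BB | TA; A -> b; B -> d; F -> AA | BB | SA; T -> b | AF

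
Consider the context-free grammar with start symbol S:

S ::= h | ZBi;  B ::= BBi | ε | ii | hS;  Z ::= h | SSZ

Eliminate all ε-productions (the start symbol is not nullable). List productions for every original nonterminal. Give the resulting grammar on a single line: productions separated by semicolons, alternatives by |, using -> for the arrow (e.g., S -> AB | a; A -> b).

S -> h | Zi | ZBi; B -> i | Bi | hS | ii | BBi; Z -> h | SSZ

Nullable set: {B}.
S -> ZBi: B nullable, giving ZBi | Zi.
Drop B -> ε.
B -> BBi: B, B nullable, giving BBi | Bi | i.
Unchanged (no nullable symbols): S -> h; B -> hS; B -> ii; Z -> SSZ; Z -> h.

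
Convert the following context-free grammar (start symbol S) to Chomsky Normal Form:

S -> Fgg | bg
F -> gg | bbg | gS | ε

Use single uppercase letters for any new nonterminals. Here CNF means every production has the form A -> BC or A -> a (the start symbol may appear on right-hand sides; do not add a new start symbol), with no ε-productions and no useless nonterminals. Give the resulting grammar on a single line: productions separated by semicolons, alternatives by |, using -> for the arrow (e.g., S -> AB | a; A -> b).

S -> AB | BB | FD; A -> b; B -> g; C -> AB; D -> BB; F -> AC | BB | BS

Nullable: {F}; after ε-elimination: S -> bg | gg | Fgg; F -> gS | gg | bbg.
No unit productions to eliminate.
TERM: introduce A -> b, B -> g and substitute in every rule of length ≥2.
BIN: F -> AAB becomes F -> AC, C -> AB; S -> FBB becomes S -> FD, D -> BB.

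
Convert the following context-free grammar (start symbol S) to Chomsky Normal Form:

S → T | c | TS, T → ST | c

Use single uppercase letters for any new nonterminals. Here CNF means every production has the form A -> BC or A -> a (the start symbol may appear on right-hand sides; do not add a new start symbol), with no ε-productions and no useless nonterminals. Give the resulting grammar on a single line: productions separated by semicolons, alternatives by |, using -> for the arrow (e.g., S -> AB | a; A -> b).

S -> c | ST | TS; T -> c | ST

No ε-productions.
After unit-elimination: S -> c | ST | TS; T -> c | ST.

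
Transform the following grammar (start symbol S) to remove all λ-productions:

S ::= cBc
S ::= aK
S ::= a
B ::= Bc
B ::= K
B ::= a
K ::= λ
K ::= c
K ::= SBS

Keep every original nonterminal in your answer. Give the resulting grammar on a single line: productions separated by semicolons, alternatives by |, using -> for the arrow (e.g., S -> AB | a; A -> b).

S -> a | aK | cc | cBc; B -> K | a | c | Bc; K -> c | SS | SBS

Nullable set: {B, K}.
S -> aK: K nullable, giving a | aK.
S -> cBc: B nullable, giving cBc | cc.
B -> Bc: B nullable, giving Bc | c.
B -> K: K nullable, giving K.
Drop K -> λ.
K -> SBS: B nullable, giving SBS | SS.
Unchanged (no nullable symbols): S -> a; B -> a; K -> c.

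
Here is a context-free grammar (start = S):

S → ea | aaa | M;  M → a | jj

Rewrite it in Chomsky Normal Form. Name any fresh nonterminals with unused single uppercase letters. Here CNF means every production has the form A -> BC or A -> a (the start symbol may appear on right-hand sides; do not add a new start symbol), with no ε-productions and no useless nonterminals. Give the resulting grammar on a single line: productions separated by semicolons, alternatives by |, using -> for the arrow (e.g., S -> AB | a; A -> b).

No ε-productions.
After unit-elimination: S -> a | ea | jj | aaa; M -> a | jj.
TERM: introduce B -> a, C -> e, A -> j and substitute in every rule of length ≥2.
BIN: S -> BBB becomes S -> BD, D -> BB.
Drop unreachable/unproductive: M.

S -> a | AA | BD | CB; A -> j; B -> a; C -> e; D -> BB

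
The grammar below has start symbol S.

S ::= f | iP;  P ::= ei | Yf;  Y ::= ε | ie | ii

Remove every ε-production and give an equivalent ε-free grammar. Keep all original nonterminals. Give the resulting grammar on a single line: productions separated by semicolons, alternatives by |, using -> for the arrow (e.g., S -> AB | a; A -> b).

Nullable set: {Y}.
P -> Yf: Y nullable, giving Yf | f.
Drop Y -> ε.
Unchanged (no nullable symbols): S -> f; S -> iP; P -> ei; Y -> ie; Y -> ii.

S -> f | iP; P -> f | Yf | ei; Y -> ie | ii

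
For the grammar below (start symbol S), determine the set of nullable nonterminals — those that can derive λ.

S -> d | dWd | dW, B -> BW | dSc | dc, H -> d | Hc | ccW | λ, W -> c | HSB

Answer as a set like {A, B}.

{H}

Directly nullable (have an ε-rule): {H}.
Not nullable: B, S, W — each has a terminal in every rule's right-hand side or depends on a non-nullable symbol.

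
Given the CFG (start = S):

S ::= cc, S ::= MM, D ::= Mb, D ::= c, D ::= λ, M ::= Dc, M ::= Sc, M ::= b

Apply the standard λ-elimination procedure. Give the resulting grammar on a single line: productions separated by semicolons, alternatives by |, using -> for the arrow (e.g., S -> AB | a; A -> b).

S -> MM | cc; D -> c | Mb; M -> b | c | Dc | Sc

Nullable set: {D}.
Drop D -> λ.
M -> Dc: D nullable, giving Dc | c.
Unchanged (no nullable symbols): S -> MM; S -> cc; D -> Mb; D -> c; M -> Sc; M -> b.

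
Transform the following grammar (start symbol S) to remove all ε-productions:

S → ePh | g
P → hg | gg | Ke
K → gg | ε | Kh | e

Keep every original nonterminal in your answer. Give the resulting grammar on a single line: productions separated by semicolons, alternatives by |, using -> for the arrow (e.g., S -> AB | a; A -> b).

Nullable set: {K}.
Drop K -> ε.
K -> Kh: K nullable, giving Kh | h.
P -> Ke: K nullable, giving Ke | e.
Unchanged (no nullable symbols): S -> ePh; S -> g; K -> e; K -> gg; P -> gg; P -> hg.

S -> g | ePh; K -> e | h | Kh | gg; P -> e | Ke | gg | hg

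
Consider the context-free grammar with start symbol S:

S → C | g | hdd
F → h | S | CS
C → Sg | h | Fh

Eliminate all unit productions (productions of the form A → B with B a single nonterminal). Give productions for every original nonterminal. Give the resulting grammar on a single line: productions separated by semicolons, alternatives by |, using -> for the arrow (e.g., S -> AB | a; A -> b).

S -> g | h | Fh | Sg | hdd; C -> h | Fh | Sg; F -> g | h | CS | Fh | Sg | hdd

Unit productions: F->S, S->C.
Unit pairs (A ⇒* B via units): (F,C), (F,S), (S,C).
S: inherits non-unit rules of {C, S} → Fh | Sg | g | h | hdd.
C: inherits non-unit rules of {C} → Fh | Sg | h.
F: inherits non-unit rules of {C, F, S} → CS | Fh | Sg | g | h | hdd.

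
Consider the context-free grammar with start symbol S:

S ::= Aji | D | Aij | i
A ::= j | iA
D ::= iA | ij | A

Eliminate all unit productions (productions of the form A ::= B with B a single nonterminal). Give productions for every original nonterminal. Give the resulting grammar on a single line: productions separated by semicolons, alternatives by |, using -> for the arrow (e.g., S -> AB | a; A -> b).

S -> i | j | iA | ij | Aij | Aji; A -> j | iA; D -> j | iA | ij

Unit productions: D->A, S->D.
Unit pairs (A ⇒* B via units): (D,A), (S,A), (S,D).
S: inherits non-unit rules of {A, D, S} → Aij | Aji | i | iA | ij | j.
A: inherits non-unit rules of {A} → iA | j.
D: inherits non-unit rules of {A, D} → iA | ij | j.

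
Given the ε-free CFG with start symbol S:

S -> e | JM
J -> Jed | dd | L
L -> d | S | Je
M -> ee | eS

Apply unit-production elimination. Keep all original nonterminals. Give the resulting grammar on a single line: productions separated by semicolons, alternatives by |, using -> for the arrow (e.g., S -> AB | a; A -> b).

S -> e | JM; J -> d | e | JM | Je | dd | Jed; L -> d | e | JM | Je; M -> eS | ee

Unit productions: J->L, L->S.
Unit pairs (A ⇒* B via units): (J,L), (J,S), (L,S).
S: inherits non-unit rules of {S} → JM | e.
J: inherits non-unit rules of {J, L, S} → JM | Je | Jed | d | dd | e.
L: inherits non-unit rules of {L, S} → JM | Je | d | e.
M: inherits non-unit rules of {M} → eS | ee.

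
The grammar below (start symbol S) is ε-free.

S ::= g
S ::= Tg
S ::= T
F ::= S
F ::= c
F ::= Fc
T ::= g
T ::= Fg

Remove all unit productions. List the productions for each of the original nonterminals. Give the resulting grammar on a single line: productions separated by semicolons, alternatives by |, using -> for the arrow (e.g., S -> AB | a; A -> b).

Unit productions: F->S, S->T.
Unit pairs (A ⇒* B via units): (F,S), (F,T), (S,T).
S: inherits non-unit rules of {S, T} → Fg | Tg | g.
F: inherits non-unit rules of {F, S, T} → Fc | Fg | Tg | c | g.
T: inherits non-unit rules of {T} → Fg | g.

S -> g | Fg | Tg; F -> c | g | Fc | Fg | Tg; T -> g | Fg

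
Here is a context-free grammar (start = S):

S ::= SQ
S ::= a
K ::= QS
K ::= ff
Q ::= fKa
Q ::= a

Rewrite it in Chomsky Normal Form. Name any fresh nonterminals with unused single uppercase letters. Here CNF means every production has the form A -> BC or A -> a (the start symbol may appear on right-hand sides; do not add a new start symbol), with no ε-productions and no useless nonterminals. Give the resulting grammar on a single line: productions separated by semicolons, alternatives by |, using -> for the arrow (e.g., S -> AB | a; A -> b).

S -> a | SQ; A -> f; B -> a; C -> KB; K -> AA | QS; Q -> a | AC

No ε-productions.
No unit productions to eliminate.
TERM: introduce B -> a, A -> f and substitute in every rule of length ≥2.
BIN: Q -> AKB becomes Q -> AC, C -> KB.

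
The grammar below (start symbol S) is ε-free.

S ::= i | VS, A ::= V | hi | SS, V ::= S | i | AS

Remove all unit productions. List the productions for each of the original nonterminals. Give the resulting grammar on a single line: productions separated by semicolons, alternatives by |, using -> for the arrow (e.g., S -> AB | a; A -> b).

Unit productions: A->V, V->S.
Unit pairs (A ⇒* B via units): (A,S), (A,V), (V,S).
S: inherits non-unit rules of {S} → VS | i.
A: inherits non-unit rules of {A, S, V} → AS | SS | VS | hi | i.
V: inherits non-unit rules of {S, V} → AS | VS | i.

S -> i | VS; A -> i | AS | SS | VS | hi; V -> i | AS | VS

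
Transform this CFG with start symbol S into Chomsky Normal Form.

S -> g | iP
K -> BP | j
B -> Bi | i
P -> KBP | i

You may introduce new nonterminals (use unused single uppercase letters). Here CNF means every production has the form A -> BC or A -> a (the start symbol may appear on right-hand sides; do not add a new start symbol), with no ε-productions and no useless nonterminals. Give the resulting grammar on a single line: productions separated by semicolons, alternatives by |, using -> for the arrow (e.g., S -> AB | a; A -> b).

No ε-productions.
No unit productions to eliminate.
TERM: introduce A -> i and substitute in every rule of length ≥2.
BIN: P -> KBP becomes P -> KC, C -> BP.

S -> g | AP; A -> i; B -> i | BA; C -> BP; K -> j | BP; P -> i | KC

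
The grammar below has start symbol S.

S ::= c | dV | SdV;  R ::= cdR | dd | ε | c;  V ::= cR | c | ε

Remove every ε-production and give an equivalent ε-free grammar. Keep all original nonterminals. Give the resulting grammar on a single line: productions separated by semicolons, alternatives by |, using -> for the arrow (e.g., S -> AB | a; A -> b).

Nullable set: {R, V}.
S -> SdV: V nullable, giving Sd | SdV.
S -> dV: V nullable, giving d | dV.
Drop R -> ε.
R -> cdR: R nullable, giving cd | cdR.
Drop V -> ε.
V -> cR: R nullable, giving c | cR.
Unchanged (no nullable symbols): S -> c; R -> c; R -> dd; V -> c.

S -> c | d | Sd | dV | SdV; R -> c | cd | dd | cdR; V -> c | cR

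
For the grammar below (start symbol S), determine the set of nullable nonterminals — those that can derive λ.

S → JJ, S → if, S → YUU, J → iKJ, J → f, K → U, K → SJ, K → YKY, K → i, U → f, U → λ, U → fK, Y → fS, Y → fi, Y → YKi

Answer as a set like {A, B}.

Directly nullable (have an ε-rule): {U}.
K is nullable via K -> U (every symbol on the right is already known nullable).
Not nullable: J, S, Y — each has a terminal in every rule's right-hand side or depends on a non-nullable symbol.

{K, U}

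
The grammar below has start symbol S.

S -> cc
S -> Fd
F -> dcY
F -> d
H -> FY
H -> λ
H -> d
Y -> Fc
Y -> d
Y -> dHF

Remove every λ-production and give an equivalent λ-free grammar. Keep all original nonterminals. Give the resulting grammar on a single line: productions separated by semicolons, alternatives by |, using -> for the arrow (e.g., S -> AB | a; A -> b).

S -> Fd | cc; F -> d | dcY; H -> d | FY; Y -> d | Fc | dF | dHF

Nullable set: {H}.
Drop H -> λ.
Y -> dHF: H nullable, giving dF | dHF.
Unchanged (no nullable symbols): S -> Fd; S -> cc; F -> d; F -> dcY; H -> FY; H -> d; Y -> Fc; Y -> d.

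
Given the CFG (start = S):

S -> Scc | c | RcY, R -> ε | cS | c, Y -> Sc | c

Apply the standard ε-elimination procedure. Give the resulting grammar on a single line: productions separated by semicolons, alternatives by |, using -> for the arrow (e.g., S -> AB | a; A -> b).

S -> c | cY | RcY | Scc; R -> c | cS; Y -> c | Sc

Nullable set: {R}.
S -> RcY: R nullable, giving RcY | cY.
Drop R -> ε.
Unchanged (no nullable symbols): S -> Scc; S -> c; R -> c; R -> cS; Y -> Sc; Y -> c.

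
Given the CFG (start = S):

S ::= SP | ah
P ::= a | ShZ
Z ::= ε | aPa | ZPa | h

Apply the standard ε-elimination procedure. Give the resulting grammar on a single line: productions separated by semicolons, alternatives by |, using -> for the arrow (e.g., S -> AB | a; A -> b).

Nullable set: {Z}.
P -> ShZ: Z nullable, giving Sh | ShZ.
Drop Z -> ε.
Z -> ZPa: Z nullable, giving Pa | ZPa.
Unchanged (no nullable symbols): S -> SP; S -> ah; P -> a; Z -> aPa; Z -> h.

S -> SP | ah; P -> a | Sh | ShZ; Z -> h | Pa | ZPa | aPa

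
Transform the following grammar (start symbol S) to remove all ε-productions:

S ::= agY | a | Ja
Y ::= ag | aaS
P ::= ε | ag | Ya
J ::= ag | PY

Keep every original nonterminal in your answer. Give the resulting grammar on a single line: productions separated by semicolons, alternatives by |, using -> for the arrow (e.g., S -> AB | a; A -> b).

Nullable set: {P}.
J -> PY: P nullable, giving PY | Y.
Drop P -> ε.
Unchanged (no nullable symbols): S -> Ja; S -> a; S -> agY; J -> ag; P -> Ya; P -> ag; Y -> aaS; Y -> ag.

S -> a | Ja | agY; J -> Y | PY | ag; P -> Ya | ag; Y -> ag | aaS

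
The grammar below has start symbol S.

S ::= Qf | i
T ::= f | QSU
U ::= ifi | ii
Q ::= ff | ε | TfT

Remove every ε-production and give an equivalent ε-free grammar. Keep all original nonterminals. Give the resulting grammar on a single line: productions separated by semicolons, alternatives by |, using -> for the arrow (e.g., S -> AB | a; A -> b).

Nullable set: {Q}.
S -> Qf: Q nullable, giving Qf | f.
Drop Q -> ε.
T -> QSU: Q nullable, giving QSU | SU.
Unchanged (no nullable symbols): S -> i; Q -> TfT; Q -> ff; T -> f; U -> ifi; U -> ii.

S -> f | i | Qf; Q -> ff | TfT; T -> f | SU | QSU; U -> ii | ifi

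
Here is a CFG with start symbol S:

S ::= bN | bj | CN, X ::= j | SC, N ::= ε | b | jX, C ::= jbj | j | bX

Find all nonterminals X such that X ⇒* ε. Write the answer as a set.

{N}

Directly nullable (have an ε-rule): {N}.
Not nullable: C, S, X — each has a terminal in every rule's right-hand side or depends on a non-nullable symbol.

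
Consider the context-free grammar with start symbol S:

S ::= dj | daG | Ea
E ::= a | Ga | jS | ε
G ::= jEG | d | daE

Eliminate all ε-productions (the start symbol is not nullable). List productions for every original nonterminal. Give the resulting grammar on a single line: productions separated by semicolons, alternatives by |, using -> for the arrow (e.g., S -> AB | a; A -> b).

Nullable set: {E}.
S -> Ea: E nullable, giving Ea | a.
Drop E -> ε.
G -> daE: E nullable, giving da | daE.
G -> jEG: E nullable, giving jEG | jG.
Unchanged (no nullable symbols): S -> daG; S -> dj; E -> Ga; E -> a; E -> jS; G -> d.

S -> a | Ea | dj | daG; E -> a | Ga | jS; G -> d | da | jG | daE | jEG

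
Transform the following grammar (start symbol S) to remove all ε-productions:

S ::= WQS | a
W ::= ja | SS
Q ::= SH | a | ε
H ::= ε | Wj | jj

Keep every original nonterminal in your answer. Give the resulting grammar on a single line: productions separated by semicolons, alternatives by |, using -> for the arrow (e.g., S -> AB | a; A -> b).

S -> a | WS | WQS; H -> Wj | jj; Q -> S | a | SH; W -> SS | ja

Nullable set: {H, Q}.
S -> WQS: Q nullable, giving WQS | WS.
Drop H -> ε.
Drop Q -> ε.
Q -> SH: H nullable, giving S | SH.
Unchanged (no nullable symbols): S -> a; H -> Wj; H -> jj; Q -> a; W -> SS; W -> ja.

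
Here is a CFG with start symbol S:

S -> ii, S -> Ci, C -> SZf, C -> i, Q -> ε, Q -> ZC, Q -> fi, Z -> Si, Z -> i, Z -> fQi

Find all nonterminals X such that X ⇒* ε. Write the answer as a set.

Directly nullable (have an ε-rule): {Q}.
Not nullable: C, S, Z — each has a terminal in every rule's right-hand side or depends on a non-nullable symbol.

{Q}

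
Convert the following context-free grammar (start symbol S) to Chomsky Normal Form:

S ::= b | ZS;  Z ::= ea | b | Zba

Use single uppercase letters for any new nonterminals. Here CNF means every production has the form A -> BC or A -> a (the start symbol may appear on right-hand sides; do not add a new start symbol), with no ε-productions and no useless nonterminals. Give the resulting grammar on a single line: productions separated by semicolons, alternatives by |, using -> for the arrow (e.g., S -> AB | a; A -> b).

No ε-productions.
No unit productions to eliminate.
TERM: introduce B -> a, A -> b, C -> e and substitute in every rule of length ≥2.
BIN: Z -> ZAB becomes Z -> ZD, D -> AB.

S -> b | ZS; A -> b; B -> a; C -> e; D -> AB; Z -> b | CB | ZD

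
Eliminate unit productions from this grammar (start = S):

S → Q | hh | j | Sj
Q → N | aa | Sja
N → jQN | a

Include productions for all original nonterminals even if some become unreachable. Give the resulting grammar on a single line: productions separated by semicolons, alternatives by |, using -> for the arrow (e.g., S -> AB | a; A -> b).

Unit productions: Q->N, S->Q.
Unit pairs (A ⇒* B via units): (Q,N), (S,N), (S,Q).
S: inherits non-unit rules of {N, Q, S} → Sj | Sja | a | aa | hh | j | jQN.
N: inherits non-unit rules of {N} → a | jQN.
Q: inherits non-unit rules of {N, Q} → Sja | a | aa | jQN.

S -> a | j | Sj | aa | hh | Sja | jQN; N -> a | jQN; Q -> a | aa | Sja | jQN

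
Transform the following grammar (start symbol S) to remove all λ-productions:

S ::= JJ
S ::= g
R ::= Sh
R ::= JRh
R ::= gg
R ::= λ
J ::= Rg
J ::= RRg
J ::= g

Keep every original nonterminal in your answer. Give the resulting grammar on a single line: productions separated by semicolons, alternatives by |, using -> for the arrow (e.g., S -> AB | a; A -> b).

S -> g | JJ; J -> g | Rg | RRg; R -> Jh | Sh | gg | JRh

Nullable set: {R}.
J -> RRg: R, R nullable, giving RRg | Rg | g.
J -> Rg: R nullable, giving Rg | g.
Drop R -> λ.
R -> JRh: R nullable, giving JRh | Jh.
Unchanged (no nullable symbols): S -> JJ; S -> g; J -> g; R -> Sh; R -> gg.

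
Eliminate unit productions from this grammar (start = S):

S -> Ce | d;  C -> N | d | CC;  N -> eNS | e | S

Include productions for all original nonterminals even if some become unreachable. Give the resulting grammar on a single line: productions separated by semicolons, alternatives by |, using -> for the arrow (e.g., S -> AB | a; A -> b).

Unit productions: C->N, N->S.
Unit pairs (A ⇒* B via units): (C,N), (C,S), (N,S).
S: inherits non-unit rules of {S} → Ce | d.
C: inherits non-unit rules of {C, N, S} → CC | Ce | d | e | eNS.
N: inherits non-unit rules of {N, S} → Ce | d | e | eNS.

S -> d | Ce; C -> d | e | CC | Ce | eNS; N -> d | e | Ce | eNS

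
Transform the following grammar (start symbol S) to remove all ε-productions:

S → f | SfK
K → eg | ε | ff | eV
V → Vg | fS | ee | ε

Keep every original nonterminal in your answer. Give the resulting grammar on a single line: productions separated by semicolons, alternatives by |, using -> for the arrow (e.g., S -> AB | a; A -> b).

S -> f | Sf | SfK; K -> e | eV | eg | ff; V -> g | Vg | ee | fS

Nullable set: {K, V}.
S -> SfK: K nullable, giving Sf | SfK.
Drop K -> ε.
K -> eV: V nullable, giving e | eV.
Drop V -> ε.
V -> Vg: V nullable, giving Vg | g.
Unchanged (no nullable symbols): S -> f; K -> eg; K -> ff; V -> ee; V -> fS.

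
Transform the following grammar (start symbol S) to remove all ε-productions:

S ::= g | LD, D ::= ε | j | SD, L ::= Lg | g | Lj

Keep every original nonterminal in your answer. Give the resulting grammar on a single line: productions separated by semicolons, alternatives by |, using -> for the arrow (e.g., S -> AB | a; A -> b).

Nullable set: {D}.
S -> LD: D nullable, giving L | LD.
Drop D -> ε.
D -> SD: D nullable, giving S | SD.
Unchanged (no nullable symbols): S -> g; D -> j; L -> Lg; L -> Lj; L -> g.

S -> L | g | LD; D -> S | j | SD; L -> g | Lg | Lj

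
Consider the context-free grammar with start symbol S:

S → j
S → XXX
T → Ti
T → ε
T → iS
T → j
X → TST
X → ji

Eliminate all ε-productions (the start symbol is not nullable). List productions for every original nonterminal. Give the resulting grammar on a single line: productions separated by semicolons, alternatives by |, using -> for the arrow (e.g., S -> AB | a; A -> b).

S -> j | XXX; T -> i | j | Ti | iS; X -> S | ST | TS | ji | TST

Nullable set: {T}.
Drop T -> ε.
T -> Ti: T nullable, giving Ti | i.
X -> TST: T, T nullable, giving S | ST | TS | TST.
Unchanged (no nullable symbols): S -> XXX; S -> j; T -> iS; T -> j; X -> ji.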